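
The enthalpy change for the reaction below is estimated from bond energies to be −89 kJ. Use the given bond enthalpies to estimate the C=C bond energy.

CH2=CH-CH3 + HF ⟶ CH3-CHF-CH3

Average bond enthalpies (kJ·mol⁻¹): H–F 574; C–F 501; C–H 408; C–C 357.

D(C=C) ≈ 603 kJ/mol

Let D be the C=C bond energy.
Σ(broken) = 1×357 + 6×408 + 1×D + 1×574 = 3379 + D
Σ(formed) = 2×357 + 1×501 + 7×408 = 4071
ΔH = Σ(broken) − Σ(formed) = (3379 + D) − (4071) = −692 + D
Setting this equal to −89 kJ gives D = 603 kJ/mol.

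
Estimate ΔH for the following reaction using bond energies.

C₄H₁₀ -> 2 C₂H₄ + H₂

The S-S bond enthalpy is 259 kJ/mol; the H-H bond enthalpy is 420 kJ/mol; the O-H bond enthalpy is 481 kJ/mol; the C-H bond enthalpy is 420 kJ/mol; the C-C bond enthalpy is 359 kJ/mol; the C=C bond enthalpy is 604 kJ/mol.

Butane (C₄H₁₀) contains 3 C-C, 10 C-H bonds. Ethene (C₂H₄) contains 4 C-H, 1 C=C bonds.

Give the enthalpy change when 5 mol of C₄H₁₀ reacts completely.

Bonds broken (reactants):
  C-C: 3 × 359 = 1077
  C-H: 10 × 420 = 4200
  Σ(broken) = 5277 kJ
Bonds formed (products):
  C-H: 8 × 420 = 3360
  C=C: 2 × 604 = 1208
  H-H: 1 × 420 = 420
  Σ(formed) = 4988 kJ
ΔH = Σ(broken) − Σ(formed) = 5277 − 4988 = +289 kJ
For 5× the reaction as written: 5 × (+289) = +1445 kJ

ΔH = +1445 kJ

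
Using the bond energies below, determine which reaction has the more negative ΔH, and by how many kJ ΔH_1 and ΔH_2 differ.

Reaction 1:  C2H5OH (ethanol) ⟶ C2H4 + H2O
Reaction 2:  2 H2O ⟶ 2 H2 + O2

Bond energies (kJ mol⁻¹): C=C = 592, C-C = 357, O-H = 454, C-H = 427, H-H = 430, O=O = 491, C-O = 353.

Reaction 1:
  Bonds broken (reactants):
    C-C: 1 × 357 = 357
    C-H: 5 × 427 = 2135
    C-O: 1 × 353 = 353
    O-H: 1 × 454 = 454
    Σ(broken) = 3299 kJ
  Bonds formed (products):
    C-H: 4 × 427 = 1708
    C=C: 1 × 592 = 592
    O-H: 2 × 454 = 908
    Σ(formed) = 3208 kJ
  ΔH_1 = 3299 − 3208 = +91 kJ
Reaction 2:
  Bonds broken (reactants):
    O-H: 4 × 454 = 1816
    Σ(broken) = 1816 kJ
  Bonds formed (products):
    H-H: 2 × 430 = 860
    O=O: 1 × 491 = 491
    Σ(formed) = 1351 kJ
  ΔH_2 = 1816 − 1351 = +465 kJ
ΔH_1 − ΔH_2 = −374 kJ, so reaction 1 has the more negative ΔH; |ΔH_1 − ΔH_2| = 374 kJ.

Reaction 1, by 374 kJ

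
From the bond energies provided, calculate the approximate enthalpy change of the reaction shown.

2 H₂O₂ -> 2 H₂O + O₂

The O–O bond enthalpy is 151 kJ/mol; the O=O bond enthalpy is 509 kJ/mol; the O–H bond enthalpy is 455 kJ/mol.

ΔH ≈ −207 kJ

Bonds broken (reactants):
  O–H: 4 × 455 = 1820
  O–O: 2 × 151 = 302
  Σ(broken) = 2122 kJ
Bonds formed (products):
  O–H: 4 × 455 = 1820
  O=O: 1 × 509 = 509
  Σ(formed) = 2329 kJ
ΔH = Σ(broken) − Σ(formed) = 2122 − 2329 = −207 kJ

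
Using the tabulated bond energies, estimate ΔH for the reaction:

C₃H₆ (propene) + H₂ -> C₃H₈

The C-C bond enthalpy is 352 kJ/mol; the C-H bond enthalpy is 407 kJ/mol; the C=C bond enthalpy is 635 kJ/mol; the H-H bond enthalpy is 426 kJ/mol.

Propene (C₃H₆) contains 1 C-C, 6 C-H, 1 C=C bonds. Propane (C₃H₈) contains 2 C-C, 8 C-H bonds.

Bonds broken (reactants):
  C-C: 1 × 352 = 352
  C-H: 6 × 407 = 2442
  C=C: 1 × 635 = 635
  H-H: 1 × 426 = 426
  Σ(broken) = 3855 kJ
Bonds formed (products):
  C-C: 2 × 352 = 704
  C-H: 8 × 407 = 3256
  Σ(formed) = 3960 kJ
ΔH = Σ(broken) − Σ(formed) = 3855 − 3960 = −105 kJ

ΔH ≈ −105 kJ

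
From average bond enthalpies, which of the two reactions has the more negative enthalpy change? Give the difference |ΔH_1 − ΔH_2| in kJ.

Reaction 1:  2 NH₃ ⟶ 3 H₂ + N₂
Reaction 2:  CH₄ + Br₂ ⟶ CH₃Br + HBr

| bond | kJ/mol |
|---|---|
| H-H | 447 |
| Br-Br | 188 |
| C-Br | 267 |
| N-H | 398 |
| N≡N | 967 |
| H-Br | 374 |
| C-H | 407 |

Reaction 1:
  Bonds broken (reactants):
    N-H: 6 × 398 = 2388
    Σ(broken) = 2388 kJ
  Bonds formed (products):
    H-H: 3 × 447 = 1341
    N≡N: 1 × 967 = 967
    Σ(formed) = 2308 kJ
  ΔH_1 = 2388 − 2308 = +80 kJ
Reaction 2:
  Bonds broken (reactants):
    Br-Br: 1 × 188 = 188
    C-H: 4 × 407 = 1628
    Σ(broken) = 1816 kJ
  Bonds formed (products):
    C-Br: 1 × 267 = 267
    C-H: 3 × 407 = 1221
    H-Br: 1 × 374 = 374
    Σ(formed) = 1862 kJ
  ΔH_2 = 1816 − 1862 = −46 kJ
ΔH_1 − ΔH_2 = +126 kJ, so reaction 2 has the more negative ΔH; |ΔH_1 − ΔH_2| = 126 kJ.

Reaction 2, by 126 kJ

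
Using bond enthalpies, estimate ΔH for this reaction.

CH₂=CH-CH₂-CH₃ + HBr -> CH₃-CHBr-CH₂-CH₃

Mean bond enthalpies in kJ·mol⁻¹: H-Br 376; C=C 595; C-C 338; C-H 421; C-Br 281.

Bonds broken (reactants):
  C-C: 2 × 338 = 676
  C-H: 8 × 421 = 3368
  C=C: 1 × 595 = 595
  H-Br: 1 × 376 = 376
  Σ(broken) = 5015 kJ
Bonds formed (products):
  C-Br: 1 × 281 = 281
  C-C: 3 × 338 = 1014
  C-H: 9 × 421 = 3789
  Σ(formed) = 5084 kJ
ΔH = Σ(broken) − Σ(formed) = 5015 − 5084 = −69 kJ

ΔH ≈ −69 kJ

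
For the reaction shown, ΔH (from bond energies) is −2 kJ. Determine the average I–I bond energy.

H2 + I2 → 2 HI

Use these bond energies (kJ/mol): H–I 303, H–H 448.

D(I–I) ≈ 156 kJ/mol

Let D be the I–I bond energy.
Σ(broken) = 1×448 + 1×D = 448 + D
Σ(formed) = 2×303 = 606
ΔH = Σ(broken) − Σ(formed) = (448 + D) − (606) = −158 + D
Setting this equal to −2 kJ gives D = 156 kJ/mol.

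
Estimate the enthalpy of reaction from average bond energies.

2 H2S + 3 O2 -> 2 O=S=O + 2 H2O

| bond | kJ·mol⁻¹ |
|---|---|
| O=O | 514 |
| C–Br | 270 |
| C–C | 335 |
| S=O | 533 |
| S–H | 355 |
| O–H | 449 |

ΔH ≈ −966 kJ

Bonds broken (reactants):
  O=O: 3 × 514 = 1542
  S–H: 4 × 355 = 1420
  Σ(broken) = 2962 kJ
Bonds formed (products):
  O–H: 4 × 449 = 1796
  S=O: 4 × 533 = 2132
  Σ(formed) = 3928 kJ
ΔH = Σ(broken) − Σ(formed) = 2962 − 3928 = −966 kJ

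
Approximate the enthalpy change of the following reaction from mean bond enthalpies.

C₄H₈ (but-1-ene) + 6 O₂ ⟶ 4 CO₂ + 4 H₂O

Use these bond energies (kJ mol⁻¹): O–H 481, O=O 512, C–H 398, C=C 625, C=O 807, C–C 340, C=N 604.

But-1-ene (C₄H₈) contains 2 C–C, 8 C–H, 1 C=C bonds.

ΔH ≈ −2743 kJ

Bonds broken (reactants):
  C–C: 2 × 340 = 680
  C–H: 8 × 398 = 3184
  C=C: 1 × 625 = 625
  O=O: 6 × 512 = 3072
  Σ(broken) = 7561 kJ
Bonds formed (products):
  C=O: 8 × 807 = 6456
  O–H: 8 × 481 = 3848
  Σ(formed) = 10304 kJ
ΔH = Σ(broken) − Σ(formed) = 7561 − 10304 = −2743 kJ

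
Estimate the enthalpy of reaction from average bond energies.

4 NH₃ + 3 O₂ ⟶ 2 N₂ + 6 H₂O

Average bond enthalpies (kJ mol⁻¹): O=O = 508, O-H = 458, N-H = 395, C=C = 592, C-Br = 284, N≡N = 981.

Bonds broken (reactants):
  N-H: 12 × 395 = 4740
  O=O: 3 × 508 = 1524
  Σ(broken) = 6264 kJ
Bonds formed (products):
  N≡N: 2 × 981 = 1962
  O-H: 12 × 458 = 5496
  Σ(formed) = 7458 kJ
ΔH = Σ(broken) − Σ(formed) = 6264 − 7458 = −1194 kJ

ΔH ≈ −1194 kJ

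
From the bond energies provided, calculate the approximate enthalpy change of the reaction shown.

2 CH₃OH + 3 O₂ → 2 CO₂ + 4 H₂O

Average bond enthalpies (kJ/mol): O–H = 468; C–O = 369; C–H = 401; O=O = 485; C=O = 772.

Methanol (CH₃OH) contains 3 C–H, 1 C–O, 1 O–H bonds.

Bonds broken (reactants):
  C–H: 6 × 401 = 2406
  C–O: 2 × 369 = 738
  O–H: 2 × 468 = 936
  O=O: 3 × 485 = 1455
  Σ(broken) = 5535 kJ
Bonds formed (products):
  C=O: 4 × 772 = 3088
  O–H: 8 × 468 = 3744
  Σ(formed) = 6832 kJ
ΔH = Σ(broken) − Σ(formed) = 5535 − 6832 = −1297 kJ

ΔH ≈ −1297 kJ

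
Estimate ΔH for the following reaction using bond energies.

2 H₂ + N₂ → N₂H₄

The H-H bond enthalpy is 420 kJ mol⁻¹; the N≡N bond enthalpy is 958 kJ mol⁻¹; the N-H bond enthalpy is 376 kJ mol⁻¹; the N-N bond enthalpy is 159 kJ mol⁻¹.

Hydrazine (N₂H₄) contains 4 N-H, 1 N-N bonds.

ΔH ≈ +135 kJ

Bonds broken (reactants):
  H-H: 2 × 420 = 840
  N≡N: 1 × 958 = 958
  Σ(broken) = 1798 kJ
Bonds formed (products):
  N-H: 4 × 376 = 1504
  N-N: 1 × 159 = 159
  Σ(formed) = 1663 kJ
ΔH = Σ(broken) − Σ(formed) = 1798 − 1663 = +135 kJ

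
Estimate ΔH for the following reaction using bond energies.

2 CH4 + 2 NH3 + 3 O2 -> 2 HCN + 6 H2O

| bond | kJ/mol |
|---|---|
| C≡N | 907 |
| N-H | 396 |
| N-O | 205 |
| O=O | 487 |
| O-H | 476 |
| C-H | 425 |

Bonds broken (reactants):
  C-H: 8 × 425 = 3400
  N-H: 6 × 396 = 2376
  O=O: 3 × 487 = 1461
  Σ(broken) = 7237 kJ
Bonds formed (products):
  C≡N: 2 × 907 = 1814
  C-H: 2 × 425 = 850
  O-H: 12 × 476 = 5712
  Σ(formed) = 8376 kJ
ΔH = Σ(broken) − Σ(formed) = 7237 − 8376 = −1139 kJ

ΔH ≈ −1139 kJ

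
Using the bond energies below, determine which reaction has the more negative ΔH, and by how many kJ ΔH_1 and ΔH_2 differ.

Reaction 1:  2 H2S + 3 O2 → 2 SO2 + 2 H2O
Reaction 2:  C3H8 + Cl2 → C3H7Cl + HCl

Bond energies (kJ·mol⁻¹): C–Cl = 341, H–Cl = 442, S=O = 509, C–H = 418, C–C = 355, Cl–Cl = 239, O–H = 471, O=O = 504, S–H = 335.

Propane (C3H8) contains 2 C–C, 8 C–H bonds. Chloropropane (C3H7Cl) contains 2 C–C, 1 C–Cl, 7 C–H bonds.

Reaction 1:
  Bonds broken (reactants):
    O=O: 3 × 504 = 1512
    S–H: 4 × 335 = 1340
    Σ(broken) = 2852 kJ
  Bonds formed (products):
    O–H: 4 × 471 = 1884
    S=O: 4 × 509 = 2036
    Σ(formed) = 3920 kJ
  ΔH_1 = 2852 − 3920 = −1068 kJ
Reaction 2:
  Bonds broken (reactants):
    C–C: 2 × 355 = 710
    C–H: 8 × 418 = 3344
    Cl–Cl: 1 × 239 = 239
    Σ(broken) = 4293 kJ
  Bonds formed (products):
    C–C: 2 × 355 = 710
    C–Cl: 1 × 341 = 341
    C–H: 7 × 418 = 2926
    H–Cl: 1 × 442 = 442
    Σ(formed) = 4419 kJ
  ΔH_2 = 4293 − 4419 = −126 kJ
ΔH_1 − ΔH_2 = −942 kJ, so reaction 1 has the more negative ΔH; |ΔH_1 − ΔH_2| = 942 kJ.

Reaction 1, by 942 kJ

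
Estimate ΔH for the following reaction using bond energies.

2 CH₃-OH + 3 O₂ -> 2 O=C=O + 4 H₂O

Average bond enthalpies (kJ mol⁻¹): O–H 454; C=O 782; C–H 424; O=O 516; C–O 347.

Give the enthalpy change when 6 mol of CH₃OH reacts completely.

ΔH = −3198 kJ

Bonds broken (reactants):
  C–H: 6 × 424 = 2544
  C–O: 2 × 347 = 694
  O–H: 2 × 454 = 908
  O=O: 3 × 516 = 1548
  Σ(broken) = 5694 kJ
Bonds formed (products):
  C=O: 4 × 782 = 3128
  O–H: 8 × 454 = 3632
  Σ(formed) = 6760 kJ
ΔH = Σ(broken) − Σ(formed) = 5694 − 6760 = −1066 kJ
For 3× the reaction as written: 3 × (−1066) = −3198 kJ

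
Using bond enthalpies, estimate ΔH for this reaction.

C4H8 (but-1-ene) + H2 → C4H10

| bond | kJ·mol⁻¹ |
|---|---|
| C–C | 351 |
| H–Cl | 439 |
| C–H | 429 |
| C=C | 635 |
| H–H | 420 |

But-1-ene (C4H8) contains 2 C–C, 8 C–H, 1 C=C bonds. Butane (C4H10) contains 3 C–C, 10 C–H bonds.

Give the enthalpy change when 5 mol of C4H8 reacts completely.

Bonds broken (reactants):
  C–C: 2 × 351 = 702
  C–H: 8 × 429 = 3432
  C=C: 1 × 635 = 635
  H–H: 1 × 420 = 420
  Σ(broken) = 5189 kJ
Bonds formed (products):
  C–C: 3 × 351 = 1053
  C–H: 10 × 429 = 4290
  Σ(formed) = 5343 kJ
ΔH = Σ(broken) − Σ(formed) = 5189 − 5343 = −154 kJ
For 5× the reaction as written: 5 × (−154) = −770 kJ

ΔH = −770 kJ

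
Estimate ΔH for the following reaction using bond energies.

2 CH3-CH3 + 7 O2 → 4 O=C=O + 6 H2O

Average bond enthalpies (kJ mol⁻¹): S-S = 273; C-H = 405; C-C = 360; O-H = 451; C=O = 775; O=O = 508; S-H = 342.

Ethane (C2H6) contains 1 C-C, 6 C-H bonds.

Bonds broken (reactants):
  C-C: 2 × 360 = 720
  C-H: 12 × 405 = 4860
  O=O: 7 × 508 = 3556
  Σ(broken) = 9136 kJ
Bonds formed (products):
  C=O: 8 × 775 = 6200
  O-H: 12 × 451 = 5412
  Σ(formed) = 11612 kJ
ΔH = Σ(broken) − Σ(formed) = 9136 − 11612 = −2476 kJ

ΔH ≈ −2476 kJ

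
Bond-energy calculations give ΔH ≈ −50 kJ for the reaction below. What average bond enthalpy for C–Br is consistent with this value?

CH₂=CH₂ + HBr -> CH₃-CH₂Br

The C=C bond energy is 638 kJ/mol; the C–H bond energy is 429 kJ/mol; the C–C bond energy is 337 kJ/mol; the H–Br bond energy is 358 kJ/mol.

D(C–Br) ≈ 280 kJ/mol

Let D be the C–Br bond energy.
Σ(broken) = 4×429 + 1×638 + 1×358 = 2712
Σ(formed) = 1×D + 1×337 + 5×429 = 2482 + D
ΔH = Σ(broken) − Σ(formed) = (2712) − (2482 + D) = +230 − D
Setting this equal to −50 kJ gives D = 280 kJ/mol.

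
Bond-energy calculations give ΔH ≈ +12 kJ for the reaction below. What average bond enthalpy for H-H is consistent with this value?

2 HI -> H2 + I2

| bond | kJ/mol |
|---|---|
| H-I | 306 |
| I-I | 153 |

Let D be the H-H bond energy.
Σ(broken) = 2×306 = 612
Σ(formed) = 1×D + 1×153 = 153 + D
ΔH = Σ(broken) − Σ(formed) = (612) − (153 + D) = +459 − D
Setting this equal to +12 kJ gives D = 447 kJ/mol.

D(H-H) ≈ 447 kJ/mol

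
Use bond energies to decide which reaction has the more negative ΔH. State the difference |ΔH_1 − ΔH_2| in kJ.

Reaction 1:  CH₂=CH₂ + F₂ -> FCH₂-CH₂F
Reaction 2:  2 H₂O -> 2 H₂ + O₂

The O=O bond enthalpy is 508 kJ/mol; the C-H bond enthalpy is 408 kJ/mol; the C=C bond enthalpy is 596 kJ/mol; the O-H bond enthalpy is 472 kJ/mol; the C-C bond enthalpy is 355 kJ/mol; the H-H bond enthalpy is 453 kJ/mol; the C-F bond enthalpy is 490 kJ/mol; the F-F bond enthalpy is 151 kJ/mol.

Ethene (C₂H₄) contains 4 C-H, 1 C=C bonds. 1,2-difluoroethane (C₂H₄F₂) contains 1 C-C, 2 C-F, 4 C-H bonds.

Reaction 1:
  Bonds broken (reactants):
    C-H: 4 × 408 = 1632
    C=C: 1 × 596 = 596
    F-F: 1 × 151 = 151
    Σ(broken) = 2379 kJ
  Bonds formed (products):
    C-C: 1 × 355 = 355
    C-F: 2 × 490 = 980
    C-H: 4 × 408 = 1632
    Σ(formed) = 2967 kJ
  ΔH_1 = 2379 − 2967 = −588 kJ
Reaction 2:
  Bonds broken (reactants):
    O-H: 4 × 472 = 1888
    Σ(broken) = 1888 kJ
  Bonds formed (products):
    H-H: 2 × 453 = 906
    O=O: 1 × 508 = 508
    Σ(formed) = 1414 kJ
  ΔH_2 = 1888 − 1414 = +474 kJ
ΔH_1 − ΔH_2 = −1062 kJ, so reaction 1 has the more negative ΔH; |ΔH_1 − ΔH_2| = 1062 kJ.

Reaction 1, by 1062 kJ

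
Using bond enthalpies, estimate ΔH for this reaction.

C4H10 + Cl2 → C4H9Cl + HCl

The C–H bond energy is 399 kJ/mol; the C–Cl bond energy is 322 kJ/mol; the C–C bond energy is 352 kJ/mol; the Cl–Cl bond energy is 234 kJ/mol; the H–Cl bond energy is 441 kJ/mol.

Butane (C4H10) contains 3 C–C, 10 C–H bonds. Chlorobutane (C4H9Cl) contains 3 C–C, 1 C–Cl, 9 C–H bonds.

Bonds broken (reactants):
  C–C: 3 × 352 = 1056
  C–H: 10 × 399 = 3990
  Cl–Cl: 1 × 234 = 234
  Σ(broken) = 5280 kJ
Bonds formed (products):
  C–C: 3 × 352 = 1056
  C–Cl: 1 × 322 = 322
  C–H: 9 × 399 = 3591
  H–Cl: 1 × 441 = 441
  Σ(formed) = 5410 kJ
ΔH = Σ(broken) − Σ(formed) = 5280 − 5410 = −130 kJ

ΔH ≈ −130 kJ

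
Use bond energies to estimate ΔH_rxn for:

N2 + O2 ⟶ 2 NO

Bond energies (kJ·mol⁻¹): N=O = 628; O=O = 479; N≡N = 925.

ΔH ≈ +148 kJ

Bonds broken (reactants):
  N≡N: 1 × 925 = 925
  O=O: 1 × 479 = 479
  Σ(broken) = 1404 kJ
Bonds formed (products):
  N=O: 2 × 628 = 1256
  Σ(formed) = 1256 kJ
ΔH = Σ(broken) − Σ(formed) = 1404 − 1256 = +148 kJ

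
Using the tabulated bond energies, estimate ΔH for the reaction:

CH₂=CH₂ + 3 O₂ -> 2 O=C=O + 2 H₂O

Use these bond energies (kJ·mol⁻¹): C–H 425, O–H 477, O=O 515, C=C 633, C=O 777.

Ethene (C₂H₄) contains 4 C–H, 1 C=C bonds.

Bonds broken (reactants):
  C–H: 4 × 425 = 1700
  C=C: 1 × 633 = 633
  O=O: 3 × 515 = 1545
  Σ(broken) = 3878 kJ
Bonds formed (products):
  C=O: 4 × 777 = 3108
  O–H: 4 × 477 = 1908
  Σ(formed) = 5016 kJ
ΔH = Σ(broken) − Σ(formed) = 3878 − 5016 = −1138 kJ

ΔH ≈ −1138 kJ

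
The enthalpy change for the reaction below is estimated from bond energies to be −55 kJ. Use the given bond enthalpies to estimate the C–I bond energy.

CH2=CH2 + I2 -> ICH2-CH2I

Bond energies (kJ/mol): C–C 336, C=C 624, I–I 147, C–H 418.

D(C–I) ≈ 245 kJ/mol

Let D be the C–I bond energy.
Σ(broken) = 4×418 + 1×624 + 1×147 = 2443
Σ(formed) = 1×336 + 4×418 + 2×D = 2008 + 2D
ΔH = Σ(broken) − Σ(formed) = (2443) − (2008 + 2D) = +435 − 2D
Setting this equal to −55 kJ gives 2D = 490, so D = 245 kJ/mol.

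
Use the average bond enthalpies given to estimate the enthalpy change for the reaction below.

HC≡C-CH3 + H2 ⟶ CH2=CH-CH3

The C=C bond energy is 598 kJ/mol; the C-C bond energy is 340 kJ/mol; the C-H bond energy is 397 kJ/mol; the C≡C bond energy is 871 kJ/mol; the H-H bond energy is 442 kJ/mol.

Bonds broken (reactants):
  C≡C: 1 × 871 = 871
  C-C: 1 × 340 = 340
  C-H: 4 × 397 = 1588
  H-H: 1 × 442 = 442
  Σ(broken) = 3241 kJ
Bonds formed (products):
  C-C: 1 × 340 = 340
  C-H: 6 × 397 = 2382
  C=C: 1 × 598 = 598
  Σ(formed) = 3320 kJ
ΔH = Σ(broken) − Σ(formed) = 3241 − 3320 = −79 kJ

ΔH ≈ −79 kJ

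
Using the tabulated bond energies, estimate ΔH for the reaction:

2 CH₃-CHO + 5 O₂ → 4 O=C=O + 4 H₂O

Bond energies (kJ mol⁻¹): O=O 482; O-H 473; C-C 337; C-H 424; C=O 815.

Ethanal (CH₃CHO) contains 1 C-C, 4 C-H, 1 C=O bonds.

ΔH ≈ −2198 kJ

Bonds broken (reactants):
  C-C: 2 × 337 = 674
  C-H: 8 × 424 = 3392
  C=O: 2 × 815 = 1630
  O=O: 5 × 482 = 2410
  Σ(broken) = 8106 kJ
Bonds formed (products):
  C=O: 8 × 815 = 6520
  O-H: 8 × 473 = 3784
  Σ(formed) = 10304 kJ
ΔH = Σ(broken) − Σ(formed) = 8106 − 10304 = −2198 kJ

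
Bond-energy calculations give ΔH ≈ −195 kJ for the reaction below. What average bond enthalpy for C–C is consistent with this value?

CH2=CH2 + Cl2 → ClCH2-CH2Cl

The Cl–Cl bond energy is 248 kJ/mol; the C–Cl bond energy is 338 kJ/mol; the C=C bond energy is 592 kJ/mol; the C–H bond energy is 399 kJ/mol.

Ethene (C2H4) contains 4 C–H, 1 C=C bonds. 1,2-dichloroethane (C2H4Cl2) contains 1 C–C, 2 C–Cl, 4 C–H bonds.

D(C–C) ≈ 359 kJ/mol

Let D be the C–C bond energy.
Σ(broken) = 4×399 + 1×592 + 1×248 = 2436
Σ(formed) = 1×D + 2×338 + 4×399 = 2272 + D
ΔH = Σ(broken) − Σ(formed) = (2436) − (2272 + D) = +164 − D
Setting this equal to −195 kJ gives D = 359 kJ/mol.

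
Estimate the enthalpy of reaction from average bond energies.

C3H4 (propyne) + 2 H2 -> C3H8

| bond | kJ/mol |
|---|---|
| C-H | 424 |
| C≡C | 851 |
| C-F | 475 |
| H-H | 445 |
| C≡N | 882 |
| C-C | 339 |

ΔH ≈ −294 kJ

Bonds broken (reactants):
  C≡C: 1 × 851 = 851
  C-C: 1 × 339 = 339
  C-H: 4 × 424 = 1696
  H-H: 2 × 445 = 890
  Σ(broken) = 3776 kJ
Bonds formed (products):
  C-C: 2 × 339 = 678
  C-H: 8 × 424 = 3392
  Σ(formed) = 4070 kJ
ΔH = Σ(broken) − Σ(formed) = 3776 − 4070 = −294 kJ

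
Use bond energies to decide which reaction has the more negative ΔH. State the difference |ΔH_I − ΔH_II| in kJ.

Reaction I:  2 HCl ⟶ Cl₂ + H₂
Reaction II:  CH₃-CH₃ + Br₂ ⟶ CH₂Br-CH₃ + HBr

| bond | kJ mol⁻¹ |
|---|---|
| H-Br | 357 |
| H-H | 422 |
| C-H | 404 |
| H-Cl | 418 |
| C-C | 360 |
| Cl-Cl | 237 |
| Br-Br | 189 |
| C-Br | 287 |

Reaction II, by 228 kJ

Reaction I:
  Bonds broken (reactants):
    H-Cl: 2 × 418 = 836
    Σ(broken) = 836 kJ
  Bonds formed (products):
    Cl-Cl: 1 × 237 = 237
    H-H: 1 × 422 = 422
    Σ(formed) = 659 kJ
  ΔH_I = 836 − 659 = +177 kJ
Reaction II:
  Bonds broken (reactants):
    Br-Br: 1 × 189 = 189
    C-C: 1 × 360 = 360
    C-H: 6 × 404 = 2424
    Σ(broken) = 2973 kJ
  Bonds formed (products):
    C-Br: 1 × 287 = 287
    C-C: 1 × 360 = 360
    C-H: 5 × 404 = 2020
    H-Br: 1 × 357 = 357
    Σ(formed) = 3024 kJ
  ΔH_II = 2973 − 3024 = −51 kJ
ΔH_I − ΔH_II = +228 kJ, so reaction II has the more negative ΔH; |ΔH_I − ΔH_II| = 228 kJ.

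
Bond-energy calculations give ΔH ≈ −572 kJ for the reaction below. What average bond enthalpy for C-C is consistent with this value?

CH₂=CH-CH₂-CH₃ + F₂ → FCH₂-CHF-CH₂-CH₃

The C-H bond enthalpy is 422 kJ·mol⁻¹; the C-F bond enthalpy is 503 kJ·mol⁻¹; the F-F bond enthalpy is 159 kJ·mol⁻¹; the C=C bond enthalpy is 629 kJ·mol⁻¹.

D(C-C) ≈ 354 kJ/mol

Let D be the C-C bond energy.
Σ(broken) = 2×D + 8×422 + 1×629 + 1×159 = 4164 + 2D
Σ(formed) = 3×D + 2×503 + 8×422 = 4382 + 3D
ΔH = Σ(broken) − Σ(formed) = (4164 + 2D) − (4382 + 3D) = −218 − D
Setting this equal to −572 kJ gives D = 354 kJ/mol.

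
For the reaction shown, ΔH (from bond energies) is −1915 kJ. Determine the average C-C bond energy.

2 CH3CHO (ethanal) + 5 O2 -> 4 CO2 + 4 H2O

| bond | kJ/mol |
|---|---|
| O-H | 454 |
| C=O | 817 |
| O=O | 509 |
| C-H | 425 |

D(C-C) ≈ 337 kJ/mol

Let D be the C-C bond energy.
Σ(broken) = 2×D + 8×425 + 2×817 + 5×509 = 7579 + 2D
Σ(formed) = 8×817 + 8×454 = 10168
ΔH = Σ(broken) − Σ(formed) = (7579 + 2D) − (10168) = −2589 + 2D
Setting this equal to −1915 kJ gives 2D = 674, so D = 337 kJ/mol.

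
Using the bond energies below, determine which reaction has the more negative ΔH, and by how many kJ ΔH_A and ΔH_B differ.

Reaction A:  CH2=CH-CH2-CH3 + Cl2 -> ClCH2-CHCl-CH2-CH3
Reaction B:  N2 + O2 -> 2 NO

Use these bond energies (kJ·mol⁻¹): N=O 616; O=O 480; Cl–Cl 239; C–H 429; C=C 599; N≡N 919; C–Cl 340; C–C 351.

Reaction A:
  Bonds broken (reactants):
    C–C: 2 × 351 = 702
    C–H: 8 × 429 = 3432
    C=C: 1 × 599 = 599
    Cl–Cl: 1 × 239 = 239
    Σ(broken) = 4972 kJ
  Bonds formed (products):
    C–C: 3 × 351 = 1053
    C–Cl: 2 × 340 = 680
    C–H: 8 × 429 = 3432
    Σ(formed) = 5165 kJ
  ΔH_A = 4972 − 5165 = −193 kJ
Reaction B:
  Bonds broken (reactants):
    N≡N: 1 × 919 = 919
    O=O: 1 × 480 = 480
    Σ(broken) = 1399 kJ
  Bonds formed (products):
    N=O: 2 × 616 = 1232
    Σ(formed) = 1232 kJ
  ΔH_B = 1399 − 1232 = +167 kJ
ΔH_A − ΔH_B = −360 kJ, so reaction A has the more negative ΔH; |ΔH_A − ΔH_B| = 360 kJ.

Reaction A, by 360 kJ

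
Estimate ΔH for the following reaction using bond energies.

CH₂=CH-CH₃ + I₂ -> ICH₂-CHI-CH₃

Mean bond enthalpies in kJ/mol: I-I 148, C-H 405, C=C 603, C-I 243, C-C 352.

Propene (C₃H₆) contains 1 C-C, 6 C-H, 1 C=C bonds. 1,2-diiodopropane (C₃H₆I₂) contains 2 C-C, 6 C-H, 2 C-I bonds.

ΔH ≈ −87 kJ

Bonds broken (reactants):
  C-C: 1 × 352 = 352
  C-H: 6 × 405 = 2430
  C=C: 1 × 603 = 603
  I-I: 1 × 148 = 148
  Σ(broken) = 3533 kJ
Bonds formed (products):
  C-C: 2 × 352 = 704
  C-H: 6 × 405 = 2430
  C-I: 2 × 243 = 486
  Σ(formed) = 3620 kJ
ΔH = Σ(broken) − Σ(formed) = 3533 − 3620 = −87 kJ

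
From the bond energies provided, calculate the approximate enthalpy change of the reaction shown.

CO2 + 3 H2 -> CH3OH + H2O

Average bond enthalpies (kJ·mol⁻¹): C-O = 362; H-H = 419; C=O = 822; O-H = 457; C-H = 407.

Bonds broken (reactants):
  C=O: 2 × 822 = 1644
  H-H: 3 × 419 = 1257
  Σ(broken) = 2901 kJ
Bonds formed (products):
  C-H: 3 × 407 = 1221
  C-O: 1 × 362 = 362
  O-H: 3 × 457 = 1371
  Σ(formed) = 2954 kJ
ΔH = Σ(broken) − Σ(formed) = 2901 − 2954 = −53 kJ

ΔH ≈ −53 kJ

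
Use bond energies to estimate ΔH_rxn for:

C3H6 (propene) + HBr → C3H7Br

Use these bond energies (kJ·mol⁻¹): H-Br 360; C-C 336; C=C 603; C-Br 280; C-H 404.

ΔH ≈ −57 kJ

Bonds broken (reactants):
  C-C: 1 × 336 = 336
  C-H: 6 × 404 = 2424
  C=C: 1 × 603 = 603
  H-Br: 1 × 360 = 360
  Σ(broken) = 3723 kJ
Bonds formed (products):
  C-Br: 1 × 280 = 280
  C-C: 2 × 336 = 672
  C-H: 7 × 404 = 2828
  Σ(formed) = 3780 kJ
ΔH = Σ(broken) − Σ(formed) = 3723 − 3780 = −57 kJ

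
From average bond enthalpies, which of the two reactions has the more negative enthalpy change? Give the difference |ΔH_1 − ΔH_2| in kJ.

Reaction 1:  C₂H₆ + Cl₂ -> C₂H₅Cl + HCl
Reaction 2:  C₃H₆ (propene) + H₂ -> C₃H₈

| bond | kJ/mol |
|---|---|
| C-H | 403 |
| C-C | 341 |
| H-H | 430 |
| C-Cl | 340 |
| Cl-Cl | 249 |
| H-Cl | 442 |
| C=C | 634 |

Reaction 1:
  Bonds broken (reactants):
    C-C: 1 × 341 = 341
    C-H: 6 × 403 = 2418
    Cl-Cl: 1 × 249 = 249
    Σ(broken) = 3008 kJ
  Bonds formed (products):
    C-C: 1 × 341 = 341
    C-Cl: 1 × 340 = 340
    C-H: 5 × 403 = 2015
    H-Cl: 1 × 442 = 442
    Σ(formed) = 3138 kJ
  ΔH_1 = 3008 − 3138 = −130 kJ
Reaction 2:
  Bonds broken (reactants):
    C-C: 1 × 341 = 341
    C-H: 6 × 403 = 2418
    C=C: 1 × 634 = 634
    H-H: 1 × 430 = 430
    Σ(broken) = 3823 kJ
  Bonds formed (products):
    C-C: 2 × 341 = 682
    C-H: 8 × 403 = 3224
    Σ(formed) = 3906 kJ
  ΔH_2 = 3823 − 3906 = −83 kJ
ΔH_1 − ΔH_2 = −47 kJ, so reaction 1 has the more negative ΔH; |ΔH_1 − ΔH_2| = 47 kJ.

Reaction 1, by 47 kJ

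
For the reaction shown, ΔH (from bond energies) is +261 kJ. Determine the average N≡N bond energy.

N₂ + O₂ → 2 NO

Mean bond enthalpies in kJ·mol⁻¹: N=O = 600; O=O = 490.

D(N≡N) ≈ 971 kJ/mol

Let D be the N≡N bond energy.
Σ(broken) = 1×D + 1×490 = 490 + D
Σ(formed) = 2×600 = 1200
ΔH = Σ(broken) − Σ(formed) = (490 + D) − (1200) = −710 + D
Setting this equal to +261 kJ gives D = 971 kJ/mol.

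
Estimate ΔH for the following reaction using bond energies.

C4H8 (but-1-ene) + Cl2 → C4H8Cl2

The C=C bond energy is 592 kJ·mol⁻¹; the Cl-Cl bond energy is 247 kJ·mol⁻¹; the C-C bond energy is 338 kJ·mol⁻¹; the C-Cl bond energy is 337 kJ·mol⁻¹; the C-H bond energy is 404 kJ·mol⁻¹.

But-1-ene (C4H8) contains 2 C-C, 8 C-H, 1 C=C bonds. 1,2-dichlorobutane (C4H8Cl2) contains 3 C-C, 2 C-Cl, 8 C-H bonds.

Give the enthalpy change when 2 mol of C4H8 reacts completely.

ΔH = −346 kJ

Bonds broken (reactants):
  C-C: 2 × 338 = 676
  C-H: 8 × 404 = 3232
  C=C: 1 × 592 = 592
  Cl-Cl: 1 × 247 = 247
  Σ(broken) = 4747 kJ
Bonds formed (products):
  C-C: 3 × 338 = 1014
  C-Cl: 2 × 337 = 674
  C-H: 8 × 404 = 3232
  Σ(formed) = 4920 kJ
ΔH = Σ(broken) − Σ(formed) = 4747 − 4920 = −173 kJ
For 2× the reaction as written: 2 × (−173) = −346 kJ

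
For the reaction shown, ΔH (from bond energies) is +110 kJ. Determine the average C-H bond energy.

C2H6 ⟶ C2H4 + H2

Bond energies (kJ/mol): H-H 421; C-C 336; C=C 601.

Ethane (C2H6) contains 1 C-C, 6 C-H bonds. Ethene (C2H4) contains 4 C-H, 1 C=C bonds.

Let D be the C-H bond energy.
Σ(broken) = 1×336 + 6×D = 336 + 6D
Σ(formed) = 4×D + 1×601 + 1×421 = 1022 + 4D
ΔH = Σ(broken) − Σ(formed) = (336 + 6D) − (1022 + 4D) = −686 + 2D
Setting this equal to +110 kJ gives 2D = 796, so D = 398 kJ/mol.

D(C-H) ≈ 398 kJ/mol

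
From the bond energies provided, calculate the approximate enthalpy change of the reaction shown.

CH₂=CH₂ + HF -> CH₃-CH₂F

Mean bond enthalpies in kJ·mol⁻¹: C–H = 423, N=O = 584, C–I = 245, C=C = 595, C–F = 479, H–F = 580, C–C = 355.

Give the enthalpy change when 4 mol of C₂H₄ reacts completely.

Bonds broken (reactants):
  C–H: 4 × 423 = 1692
  C=C: 1 × 595 = 595
  H–F: 1 × 580 = 580
  Σ(broken) = 2867 kJ
Bonds formed (products):
  C–C: 1 × 355 = 355
  C–F: 1 × 479 = 479
  C–H: 5 × 423 = 2115
  Σ(formed) = 2949 kJ
ΔH = Σ(broken) − Σ(formed) = 2867 − 2949 = −82 kJ
For 4× the reaction as written: 4 × (−82) = −328 kJ

ΔH = −328 kJ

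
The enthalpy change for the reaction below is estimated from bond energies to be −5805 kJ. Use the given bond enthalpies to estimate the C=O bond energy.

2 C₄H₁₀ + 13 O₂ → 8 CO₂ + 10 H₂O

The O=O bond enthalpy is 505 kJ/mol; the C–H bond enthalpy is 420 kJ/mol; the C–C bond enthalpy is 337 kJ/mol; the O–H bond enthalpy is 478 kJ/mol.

D(C=O) ≈ 827 kJ/mol

Let D be the C=O bond energy.
Σ(broken) = 6×337 + 20×420 + 13×505 = 16987
Σ(formed) = 16×D + 20×478 = 9560 + 16D
ΔH = Σ(broken) − Σ(formed) = (16987) − (9560 + 16D) = +7427 − 16D
Setting this equal to −5805 kJ gives 16D = 13232, so D = 827 kJ/mol.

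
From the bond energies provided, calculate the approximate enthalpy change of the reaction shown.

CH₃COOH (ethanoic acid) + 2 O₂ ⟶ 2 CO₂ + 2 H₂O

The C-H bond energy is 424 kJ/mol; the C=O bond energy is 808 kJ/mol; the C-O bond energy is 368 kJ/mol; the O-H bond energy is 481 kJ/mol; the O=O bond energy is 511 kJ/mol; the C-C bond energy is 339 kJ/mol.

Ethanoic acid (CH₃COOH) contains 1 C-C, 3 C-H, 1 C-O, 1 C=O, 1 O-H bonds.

ΔH ≈ −866 kJ

Bonds broken (reactants):
  C-C: 1 × 339 = 339
  C-H: 3 × 424 = 1272
  C-O: 1 × 368 = 368
  C=O: 1 × 808 = 808
  O-H: 1 × 481 = 481
  O=O: 2 × 511 = 1022
  Σ(broken) = 4290 kJ
Bonds formed (products):
  C=O: 4 × 808 = 3232
  O-H: 4 × 481 = 1924
  Σ(formed) = 5156 kJ
ΔH = Σ(broken) − Σ(formed) = 4290 − 5156 = −866 kJ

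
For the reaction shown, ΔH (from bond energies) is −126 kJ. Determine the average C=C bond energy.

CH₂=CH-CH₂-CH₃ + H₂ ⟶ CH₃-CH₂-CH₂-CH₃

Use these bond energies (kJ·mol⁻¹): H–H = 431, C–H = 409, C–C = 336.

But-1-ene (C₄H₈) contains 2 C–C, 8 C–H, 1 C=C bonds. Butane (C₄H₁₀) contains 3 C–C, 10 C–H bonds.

Let D be the C=C bond energy.
Σ(broken) = 2×336 + 8×409 + 1×D + 1×431 = 4375 + D
Σ(formed) = 3×336 + 10×409 = 5098
ΔH = Σ(broken) − Σ(formed) = (4375 + D) − (5098) = −723 + D
Setting this equal to −126 kJ gives D = 597 kJ/mol.

D(C=C) ≈ 597 kJ/mol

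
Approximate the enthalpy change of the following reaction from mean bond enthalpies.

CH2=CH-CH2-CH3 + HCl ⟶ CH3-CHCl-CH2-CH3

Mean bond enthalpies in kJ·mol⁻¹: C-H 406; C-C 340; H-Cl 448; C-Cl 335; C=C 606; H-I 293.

Bonds broken (reactants):
  C-C: 2 × 340 = 680
  C-H: 8 × 406 = 3248
  C=C: 1 × 606 = 606
  H-Cl: 1 × 448 = 448
  Σ(broken) = 4982 kJ
Bonds formed (products):
  C-C: 3 × 340 = 1020
  C-Cl: 1 × 335 = 335
  C-H: 9 × 406 = 3654
  Σ(formed) = 5009 kJ
ΔH = Σ(broken) − Σ(formed) = 4982 − 5009 = −27 kJ

ΔH ≈ −27 kJ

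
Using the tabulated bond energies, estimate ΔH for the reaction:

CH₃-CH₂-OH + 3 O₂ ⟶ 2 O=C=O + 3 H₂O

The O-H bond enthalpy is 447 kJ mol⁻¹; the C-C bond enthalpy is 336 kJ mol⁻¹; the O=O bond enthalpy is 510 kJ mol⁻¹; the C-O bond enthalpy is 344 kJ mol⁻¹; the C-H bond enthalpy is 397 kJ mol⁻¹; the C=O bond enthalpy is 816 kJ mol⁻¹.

ΔH ≈ −1304 kJ

Bonds broken (reactants):
  C-C: 1 × 336 = 336
  C-H: 5 × 397 = 1985
  C-O: 1 × 344 = 344
  O-H: 1 × 447 = 447
  O=O: 3 × 510 = 1530
  Σ(broken) = 4642 kJ
Bonds formed (products):
  C=O: 4 × 816 = 3264
  O-H: 6 × 447 = 2682
  Σ(formed) = 5946 kJ
ΔH = Σ(broken) − Σ(formed) = 4642 − 5946 = −1304 kJ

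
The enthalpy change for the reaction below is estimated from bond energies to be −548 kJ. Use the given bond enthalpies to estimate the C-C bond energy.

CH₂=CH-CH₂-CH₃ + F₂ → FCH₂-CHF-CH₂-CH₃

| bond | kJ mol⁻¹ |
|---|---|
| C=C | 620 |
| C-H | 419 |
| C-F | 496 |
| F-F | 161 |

Let D be the C-C bond energy.
Σ(broken) = 2×D + 8×419 + 1×620 + 1×161 = 4133 + 2D
Σ(formed) = 3×D + 2×496 + 8×419 = 4344 + 3D
ΔH = Σ(broken) − Σ(formed) = (4133 + 2D) − (4344 + 3D) = −211 − D
Setting this equal to −548 kJ gives D = 337 kJ/mol.

D(C-C) ≈ 337 kJ/mol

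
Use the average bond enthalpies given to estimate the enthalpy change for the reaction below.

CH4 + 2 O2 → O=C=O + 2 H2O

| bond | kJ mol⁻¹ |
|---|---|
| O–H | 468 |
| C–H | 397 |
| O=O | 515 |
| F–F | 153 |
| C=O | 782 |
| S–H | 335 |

Bonds broken (reactants):
  C–H: 4 × 397 = 1588
  O=O: 2 × 515 = 1030
  Σ(broken) = 2618 kJ
Bonds formed (products):
  C=O: 2 × 782 = 1564
  O–H: 4 × 468 = 1872
  Σ(formed) = 3436 kJ
ΔH = Σ(broken) − Σ(formed) = 2618 − 3436 = −818 kJ

ΔH ≈ −818 kJ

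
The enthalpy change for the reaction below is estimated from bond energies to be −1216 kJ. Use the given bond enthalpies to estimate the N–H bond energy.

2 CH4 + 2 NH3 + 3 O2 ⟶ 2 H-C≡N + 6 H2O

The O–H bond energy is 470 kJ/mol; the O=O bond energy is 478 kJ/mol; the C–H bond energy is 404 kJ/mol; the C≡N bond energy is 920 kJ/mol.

D(N–H) ≈ 401 kJ/mol

Let D be the N–H bond energy.
Σ(broken) = 8×404 + 6×D + 3×478 = 4666 + 6D
Σ(formed) = 2×920 + 2×404 + 12×470 = 8288
ΔH = Σ(broken) − Σ(formed) = (4666 + 6D) − (8288) = −3622 + 6D
Setting this equal to −1216 kJ gives 6D = 2406, so D = 401 kJ/mol.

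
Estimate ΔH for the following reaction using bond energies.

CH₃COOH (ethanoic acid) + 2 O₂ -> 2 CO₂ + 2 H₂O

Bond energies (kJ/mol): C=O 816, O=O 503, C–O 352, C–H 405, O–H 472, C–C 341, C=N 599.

ΔH ≈ −950 kJ

Bonds broken (reactants):
  C–C: 1 × 341 = 341
  C–H: 3 × 405 = 1215
  C–O: 1 × 352 = 352
  C=O: 1 × 816 = 816
  O–H: 1 × 472 = 472
  O=O: 2 × 503 = 1006
  Σ(broken) = 4202 kJ
Bonds formed (products):
  C=O: 4 × 816 = 3264
  O–H: 4 × 472 = 1888
  Σ(formed) = 5152 kJ
ΔH = Σ(broken) − Σ(formed) = 4202 − 5152 = −950 kJ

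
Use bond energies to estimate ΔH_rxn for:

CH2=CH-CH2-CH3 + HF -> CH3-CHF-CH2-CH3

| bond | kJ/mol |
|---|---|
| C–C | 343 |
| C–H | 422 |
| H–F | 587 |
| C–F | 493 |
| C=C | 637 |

Bonds broken (reactants):
  C–C: 2 × 343 = 686
  C–H: 8 × 422 = 3376
  C=C: 1 × 637 = 637
  H–F: 1 × 587 = 587
  Σ(broken) = 5286 kJ
Bonds formed (products):
  C–C: 3 × 343 = 1029
  C–F: 1 × 493 = 493
  C–H: 9 × 422 = 3798
  Σ(formed) = 5320 kJ
ΔH = Σ(broken) − Σ(formed) = 5286 − 5320 = −34 kJ

ΔH ≈ −34 kJ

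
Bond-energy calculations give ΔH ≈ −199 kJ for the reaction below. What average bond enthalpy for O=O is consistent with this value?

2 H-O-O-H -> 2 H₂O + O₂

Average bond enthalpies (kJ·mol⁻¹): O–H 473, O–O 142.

Let D be the O=O bond energy.
Σ(broken) = 4×473 + 2×142 = 2176
Σ(formed) = 4×473 + 1×D = 1892 + D
ΔH = Σ(broken) − Σ(formed) = (2176) − (1892 + D) = +284 − D
Setting this equal to −199 kJ gives D = 483 kJ/mol.

D(O=O) ≈ 483 kJ/mol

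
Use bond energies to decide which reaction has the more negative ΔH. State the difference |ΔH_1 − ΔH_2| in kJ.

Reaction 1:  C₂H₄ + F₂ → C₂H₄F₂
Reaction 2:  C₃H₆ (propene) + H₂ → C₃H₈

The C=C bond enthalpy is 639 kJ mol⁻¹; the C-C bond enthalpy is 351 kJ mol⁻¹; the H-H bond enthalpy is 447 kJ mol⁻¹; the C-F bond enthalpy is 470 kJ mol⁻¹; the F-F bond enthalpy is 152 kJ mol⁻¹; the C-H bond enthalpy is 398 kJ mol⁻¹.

Reaction 1:
  Bonds broken (reactants):
    C-H: 4 × 398 = 1592
    C=C: 1 × 639 = 639
    F-F: 1 × 152 = 152
    Σ(broken) = 2383 kJ
  Bonds formed (products):
    C-C: 1 × 351 = 351
    C-F: 2 × 470 = 940
    C-H: 4 × 398 = 1592
    Σ(formed) = 2883 kJ
  ΔH_1 = 2383 − 2883 = −500 kJ
Reaction 2:
  Bonds broken (reactants):
    C-C: 1 × 351 = 351
    C-H: 6 × 398 = 2388
    C=C: 1 × 639 = 639
    H-H: 1 × 447 = 447
    Σ(broken) = 3825 kJ
  Bonds formed (products):
    C-C: 2 × 351 = 702
    C-H: 8 × 398 = 3184
    Σ(formed) = 3886 kJ
  ΔH_2 = 3825 − 3886 = −61 kJ
ΔH_1 − ΔH_2 = −439 kJ, so reaction 1 has the more negative ΔH; |ΔH_1 − ΔH_2| = 439 kJ.

Reaction 1, by 439 kJ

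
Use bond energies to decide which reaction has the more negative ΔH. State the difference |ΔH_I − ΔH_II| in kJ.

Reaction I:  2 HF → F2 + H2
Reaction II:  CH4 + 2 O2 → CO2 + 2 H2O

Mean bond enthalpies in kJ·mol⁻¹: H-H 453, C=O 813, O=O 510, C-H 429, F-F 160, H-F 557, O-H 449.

Reaction II, by 1187 kJ

Reaction I:
  Bonds broken (reactants):
    H-F: 2 × 557 = 1114
    Σ(broken) = 1114 kJ
  Bonds formed (products):
    F-F: 1 × 160 = 160
    H-H: 1 × 453 = 453
    Σ(formed) = 613 kJ
  ΔH_I = 1114 − 613 = +501 kJ
Reaction II:
  Bonds broken (reactants):
    C-H: 4 × 429 = 1716
    O=O: 2 × 510 = 1020
    Σ(broken) = 2736 kJ
  Bonds formed (products):
    C=O: 2 × 813 = 1626
    O-H: 4 × 449 = 1796
    Σ(formed) = 3422 kJ
  ΔH_II = 2736 − 3422 = −686 kJ
ΔH_I − ΔH_II = +1187 kJ, so reaction II has the more negative ΔH; |ΔH_I − ΔH_II| = 1187 kJ.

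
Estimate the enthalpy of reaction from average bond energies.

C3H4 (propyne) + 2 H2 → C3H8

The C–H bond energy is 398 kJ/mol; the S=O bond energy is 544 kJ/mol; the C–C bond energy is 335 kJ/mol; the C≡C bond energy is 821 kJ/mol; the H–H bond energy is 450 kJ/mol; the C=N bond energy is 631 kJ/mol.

ΔH ≈ −206 kJ

Bonds broken (reactants):
  C≡C: 1 × 821 = 821
  C–C: 1 × 335 = 335
  C–H: 4 × 398 = 1592
  H–H: 2 × 450 = 900
  Σ(broken) = 3648 kJ
Bonds formed (products):
  C–C: 2 × 335 = 670
  C–H: 8 × 398 = 3184
  Σ(formed) = 3854 kJ
ΔH = Σ(broken) − Σ(formed) = 3648 − 3854 = −206 kJ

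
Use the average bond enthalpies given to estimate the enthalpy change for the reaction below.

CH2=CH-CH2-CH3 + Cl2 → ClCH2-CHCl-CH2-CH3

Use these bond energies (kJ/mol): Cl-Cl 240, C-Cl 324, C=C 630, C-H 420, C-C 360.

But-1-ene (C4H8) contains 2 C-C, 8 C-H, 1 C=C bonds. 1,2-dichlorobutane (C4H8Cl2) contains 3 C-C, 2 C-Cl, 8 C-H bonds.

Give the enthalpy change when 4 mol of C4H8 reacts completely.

Bonds broken (reactants):
  C-C: 2 × 360 = 720
  C-H: 8 × 420 = 3360
  C=C: 1 × 630 = 630
  Cl-Cl: 1 × 240 = 240
  Σ(broken) = 4950 kJ
Bonds formed (products):
  C-C: 3 × 360 = 1080
  C-Cl: 2 × 324 = 648
  C-H: 8 × 420 = 3360
  Σ(formed) = 5088 kJ
ΔH = Σ(broken) − Σ(formed) = 4950 − 5088 = −138 kJ
For 4× the reaction as written: 4 × (−138) = −552 kJ

ΔH = −552 kJ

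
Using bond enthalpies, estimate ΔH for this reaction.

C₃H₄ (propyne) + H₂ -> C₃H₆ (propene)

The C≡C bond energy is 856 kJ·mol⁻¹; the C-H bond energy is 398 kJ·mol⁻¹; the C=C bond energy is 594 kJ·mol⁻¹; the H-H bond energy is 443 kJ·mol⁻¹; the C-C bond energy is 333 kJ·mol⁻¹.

ΔH ≈ −91 kJ

Bonds broken (reactants):
  C≡C: 1 × 856 = 856
  C-C: 1 × 333 = 333
  C-H: 4 × 398 = 1592
  H-H: 1 × 443 = 443
  Σ(broken) = 3224 kJ
Bonds formed (products):
  C-C: 1 × 333 = 333
  C-H: 6 × 398 = 2388
  C=C: 1 × 594 = 594
  Σ(formed) = 3315 kJ
ΔH = Σ(broken) − Σ(formed) = 3224 − 3315 = −91 kJ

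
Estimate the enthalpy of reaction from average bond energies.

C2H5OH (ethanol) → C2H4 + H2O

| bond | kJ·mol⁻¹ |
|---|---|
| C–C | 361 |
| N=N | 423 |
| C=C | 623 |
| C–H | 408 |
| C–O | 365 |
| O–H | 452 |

Bonds broken (reactants):
  C–C: 1 × 361 = 361
  C–H: 5 × 408 = 2040
  C–O: 1 × 365 = 365
  O–H: 1 × 452 = 452
  Σ(broken) = 3218 kJ
Bonds formed (products):
  C–H: 4 × 408 = 1632
  C=C: 1 × 623 = 623
  O–H: 2 × 452 = 904
  Σ(formed) = 3159 kJ
ΔH = Σ(broken) − Σ(formed) = 3218 − 3159 = +59 kJ

ΔH ≈ +59 kJ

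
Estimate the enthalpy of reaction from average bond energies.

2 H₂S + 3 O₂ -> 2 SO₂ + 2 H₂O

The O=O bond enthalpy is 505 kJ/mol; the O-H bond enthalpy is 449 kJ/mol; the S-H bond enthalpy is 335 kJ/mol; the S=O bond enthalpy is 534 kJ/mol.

Bonds broken (reactants):
  O=O: 3 × 505 = 1515
  S-H: 4 × 335 = 1340
  Σ(broken) = 2855 kJ
Bonds formed (products):
  O-H: 4 × 449 = 1796
  S=O: 4 × 534 = 2136
  Σ(formed) = 3932 kJ
ΔH = Σ(broken) − Σ(formed) = 2855 − 3932 = −1077 kJ

ΔH ≈ −1077 kJ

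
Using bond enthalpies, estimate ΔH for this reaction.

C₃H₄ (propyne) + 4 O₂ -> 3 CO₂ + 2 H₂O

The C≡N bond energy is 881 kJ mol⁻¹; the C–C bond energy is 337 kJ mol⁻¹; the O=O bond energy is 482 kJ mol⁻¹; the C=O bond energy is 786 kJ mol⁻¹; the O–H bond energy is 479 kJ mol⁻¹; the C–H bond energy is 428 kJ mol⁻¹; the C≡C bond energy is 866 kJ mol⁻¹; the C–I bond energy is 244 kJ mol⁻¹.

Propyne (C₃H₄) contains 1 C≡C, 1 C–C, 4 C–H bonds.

Bonds broken (reactants):
  C≡C: 1 × 866 = 866
  C–C: 1 × 337 = 337
  C–H: 4 × 428 = 1712
  O=O: 4 × 482 = 1928
  Σ(broken) = 4843 kJ
Bonds formed (products):
  C=O: 6 × 786 = 4716
  O–H: 4 × 479 = 1916
  Σ(formed) = 6632 kJ
ΔH = Σ(broken) − Σ(formed) = 4843 − 6632 = −1789 kJ

ΔH ≈ −1789 kJ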